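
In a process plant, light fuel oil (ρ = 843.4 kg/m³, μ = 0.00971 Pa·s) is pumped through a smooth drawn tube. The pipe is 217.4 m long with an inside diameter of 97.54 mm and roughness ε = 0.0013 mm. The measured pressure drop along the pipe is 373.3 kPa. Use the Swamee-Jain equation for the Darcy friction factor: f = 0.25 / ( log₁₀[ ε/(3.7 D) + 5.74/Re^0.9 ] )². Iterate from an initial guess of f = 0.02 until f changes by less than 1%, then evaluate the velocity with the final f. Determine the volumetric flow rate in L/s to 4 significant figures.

Rearranging Darcy-Weisbach: V = √(2·ΔP·D/(f·L·ρ)). With ε/D = 1.3e-06/0.09754 = 1.33e-05, iterate starting from f = 0.02:
  f = 0.02 → V = √(2·3.733e+05·0.09754/(0.02·217.4·843.4)) = 4.456 m/s; Re = ρVD/μ = 3.775e+04; f → 0.02219
  f = 0.02219 → V = 4.231 m/s; Re = 3.585e+04; f → 0.02245
  f = 0.02245 → V = 4.206 m/s; Re = 3.563e+04; f → 0.02249
Converged (Δf/f < 1%). With the final f = 0.02249: V = √(2·3.733e+05·0.09754/(0.02249·217.4·843.4)) = 4.203 m/s.
Q = V·A = 4.203·(π/4·0.09754²) = 0.0314 m³/s = 31.40 L/s.

Q ≈ 31.40 L/s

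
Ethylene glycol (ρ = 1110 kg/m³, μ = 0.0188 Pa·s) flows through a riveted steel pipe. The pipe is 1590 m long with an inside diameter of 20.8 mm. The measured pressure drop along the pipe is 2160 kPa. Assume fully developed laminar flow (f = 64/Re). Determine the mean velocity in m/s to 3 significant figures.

V ≈ 0.977 m/s

For laminar flow, f = 64/Re with Re = ρVD/μ, so Darcy-Weisbach reduces to ΔP = 32μLV/D². Solving for V: V = ΔP·D²/(32μL) = 2.16e+06·(0.0208)²/(32·0.0188·1590) = 0.977 m/s.
Check: Re = ρVD/μ = 1110·0.977·0.0208/0.0188 = 1200 < 2300, so the laminar assumption holds.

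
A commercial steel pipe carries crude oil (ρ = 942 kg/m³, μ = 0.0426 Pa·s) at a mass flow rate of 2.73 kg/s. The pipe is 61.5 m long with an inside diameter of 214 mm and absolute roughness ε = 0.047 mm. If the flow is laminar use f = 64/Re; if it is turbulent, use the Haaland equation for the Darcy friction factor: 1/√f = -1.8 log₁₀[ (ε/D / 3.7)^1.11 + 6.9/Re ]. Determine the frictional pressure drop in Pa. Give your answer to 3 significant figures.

ΔP ≈ 148 Pa

A = πD²/4 = π(0.214)²/4 = 0.03597 m²; mean velocity V = ṁ/(ρA) = 2.73/(942 · 0.03597) = 0.08057 m/s.
Reynolds number Re = ρVD/μ = 942 · 0.08057 · 0.214 / 0.0426 = 381.3.
Re < 2300 → laminar flow, so f = 64/Re = 64/381.3 = 0.1679 (the turbulent correlation is not needed).
Darcy-Weisbach: ΔP = f(L/D)(ρV²/2) = 0.1679·(61.5/0.214)·(942·0.08057²/2) = 0.1679·287.4·3.058 = 147.5 Pa.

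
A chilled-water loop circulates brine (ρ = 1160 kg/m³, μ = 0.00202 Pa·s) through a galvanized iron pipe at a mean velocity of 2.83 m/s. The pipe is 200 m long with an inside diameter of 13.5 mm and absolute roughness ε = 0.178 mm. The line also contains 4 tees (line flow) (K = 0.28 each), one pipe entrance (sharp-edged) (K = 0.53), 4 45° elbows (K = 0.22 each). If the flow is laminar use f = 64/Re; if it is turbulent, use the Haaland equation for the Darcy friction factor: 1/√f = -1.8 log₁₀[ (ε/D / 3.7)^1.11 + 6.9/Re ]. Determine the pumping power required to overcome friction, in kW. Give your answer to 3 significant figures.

Reynolds number Re = ρVD/μ = 1160 · 2.83 · 0.0135 / 0.00202 = 2.194e+04.
Re > 4000 → turbulent. Relative roughness ε/D = 0.000178/0.0135 = 0.0132. Haaland: 1/√f = -1.8 log₁₀[(0.0132/3.7)^1.11 + 6.9/2.194e+04] = -1.8 log₁₀[0.00192 + 0.000315] = 4.773, so f = 0.0439.
Total minor-loss coefficient ΣK = 4·0.28 + 1·0.53 + 4·0.22 = 2.53.
ΔP = [f·L/D + ΣK]·(ρV²/2) = [0.0439·200/0.0135 + 2.53]·(1160·2.83²/2) = [650.4 + 2.53]·4645 = 3.033e+06 Pa.
Q = V·A = 2.83·0.0001431 = 0.0004051 m³/s.
Pumping power P = QΔP = 0.0004051·3.033e+06 = 1229 W = 1.23 kW.

P ≈ 1.23 kW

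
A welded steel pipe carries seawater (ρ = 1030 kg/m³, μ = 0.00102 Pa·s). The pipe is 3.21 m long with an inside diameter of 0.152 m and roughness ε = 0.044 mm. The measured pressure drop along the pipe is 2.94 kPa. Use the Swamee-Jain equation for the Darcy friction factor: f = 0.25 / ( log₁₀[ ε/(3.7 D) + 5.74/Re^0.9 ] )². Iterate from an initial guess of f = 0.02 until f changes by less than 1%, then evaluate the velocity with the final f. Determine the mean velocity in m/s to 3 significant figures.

V ≈ 4.10 m/s

Rearranging Darcy-Weisbach: V = √(2·ΔP·D/(f·L·ρ)). With ε/D = 4.4e-05/0.152 = 0.000289, iterate starting from f = 0.02:
  f = 0.02 → V = √(2·2940·0.152/(0.02·3.21·1030)) = 3.676 m/s; Re = ρVD/μ = 5.643e+05; f → 0.01616
  f = 0.01616 → V = 4.09 m/s; Re = 6.279e+05; f → 0.01605
Converged (Δf/f < 1%). With the final f = 0.01605: V = √(2·2940·0.152/(0.01605·3.21·1030)) = 4.104 m/s.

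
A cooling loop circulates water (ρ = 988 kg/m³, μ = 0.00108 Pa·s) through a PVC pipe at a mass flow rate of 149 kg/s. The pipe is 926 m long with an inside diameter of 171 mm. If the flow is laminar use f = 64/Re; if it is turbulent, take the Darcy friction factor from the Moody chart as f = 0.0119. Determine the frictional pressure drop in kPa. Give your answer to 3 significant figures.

A = πD²/4 = π(0.171)²/4 = 0.02297 m²; mean velocity V = ṁ/(ρA) = 149/(988 · 0.02297) = 6.567 m/s.
Reynolds number Re = ρVD/μ = 988 · 6.567 · 0.171 / 0.00108 = 1.027e+06.
Re > 4000 → turbulent; use the Moody-chart value f = 0.0119.
Darcy-Weisbach: ΔP = f(L/D)(ρV²/2) = 0.0119·(926/0.171)·(988·6.567²/2) = 0.0119·5415·2.13e+04 = 1.373e+06 Pa.
ΔP = 1.373e+06 Pa = 1370 kPa.

ΔP ≈ 1370 kPa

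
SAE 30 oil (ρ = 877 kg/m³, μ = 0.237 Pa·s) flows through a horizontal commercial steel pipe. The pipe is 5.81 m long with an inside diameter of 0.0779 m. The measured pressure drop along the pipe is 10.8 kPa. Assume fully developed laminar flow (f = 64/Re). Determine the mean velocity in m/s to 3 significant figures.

V ≈ 1.49 m/s

For laminar flow, f = 64/Re with Re = ρVD/μ, so Darcy-Weisbach reduces to ΔP = 32μLV/D². Solving for V: V = ΔP·D²/(32μL) = 1.08e+04·(0.0779)²/(32·0.237·5.81) = 1.487 m/s.
Check: Re = ρVD/μ = 877·1.487·0.0779/0.237 = 428.8 < 2300, so the laminar assumption holds.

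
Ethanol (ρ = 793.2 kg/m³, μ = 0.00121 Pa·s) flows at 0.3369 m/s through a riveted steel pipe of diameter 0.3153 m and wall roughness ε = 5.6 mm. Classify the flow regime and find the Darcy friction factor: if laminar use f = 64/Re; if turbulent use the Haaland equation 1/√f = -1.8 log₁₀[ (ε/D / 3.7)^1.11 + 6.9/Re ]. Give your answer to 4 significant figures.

f ≈ 0.04717

Re = ρVD/μ = 793.2·0.3369·0.3153/0.00121 = 6.963e+04.
Re > 4000 → turbulent. ε/D = 0.0056/0.3153 = 0.0178; Haaland: 1/√f = -1.8 log₁₀[0.00267 + 9.91e-05] = 4.604, so f = 0.04717.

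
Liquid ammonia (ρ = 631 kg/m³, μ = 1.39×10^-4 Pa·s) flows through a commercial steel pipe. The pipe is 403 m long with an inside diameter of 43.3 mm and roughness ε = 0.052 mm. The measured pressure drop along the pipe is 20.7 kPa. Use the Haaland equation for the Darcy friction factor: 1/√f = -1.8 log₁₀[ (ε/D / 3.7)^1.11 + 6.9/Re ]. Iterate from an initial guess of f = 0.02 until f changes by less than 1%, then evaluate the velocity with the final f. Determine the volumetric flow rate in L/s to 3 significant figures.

Q ≈ 0.825 L/s

Rearranging Darcy-Weisbach: V = √(2·ΔP·D/(f·L·ρ)). With ε/D = 5.2e-05/0.0433 = 0.0012, iterate starting from f = 0.02:
  f = 0.02 → V = √(2·2.07e+04·0.0433/(0.02·403·631)) = 0.5937 m/s; Re = ρVD/μ = 1.167e+05; f → 0.02238
  f = 0.02238 → V = 0.5613 m/s; Re = 1.103e+05; f → 0.02247
Converged (Δf/f < 1%). With the final f = 0.02247: V = √(2·2.07e+04·0.0433/(0.02247·403·631)) = 0.5601 m/s.
Q = V·A = 0.5601·(π/4·0.0433²) = 0.0008248 m³/s = 0.825 L/s.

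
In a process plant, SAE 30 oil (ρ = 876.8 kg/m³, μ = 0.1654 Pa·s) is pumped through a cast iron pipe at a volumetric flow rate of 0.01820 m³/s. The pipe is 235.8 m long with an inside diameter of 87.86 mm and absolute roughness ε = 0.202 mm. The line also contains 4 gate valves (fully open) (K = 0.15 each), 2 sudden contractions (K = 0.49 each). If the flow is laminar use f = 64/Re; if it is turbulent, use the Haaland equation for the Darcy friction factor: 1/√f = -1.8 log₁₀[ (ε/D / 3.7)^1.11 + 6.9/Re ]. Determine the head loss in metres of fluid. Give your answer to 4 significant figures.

h_f ≈ 57.15 m

Cross-sectional area A = πD²/4 = π(0.08786)²/4 = 0.006063 m²; mean velocity V = Q/A = 0.0182/0.006063 = 3.002 m/s.
Reynolds number Re = ρVD/μ = 876.8 · 3.002 · 0.08786 / 0.165 = 1398.
Re < 2300 → laminar flow, so f = 64/Re = 64/1398 = 0.04577 (the turbulent correlation is not needed).
Total minor-loss coefficient ΣK = 4·0.15 + 2·0.49 = 1.58.
ΔP = [f·L/D + ΣK]·(ρV²/2) = [0.04577·235.8/0.08786 + 1.58]·(876.8·3.002²/2) = [122.9 + 1.58]·3951 = 4.916e+05 Pa.
Head loss h_f = ΔP/(ρg) = 4.916e+05/(876.8·9.81) = 57.15 m.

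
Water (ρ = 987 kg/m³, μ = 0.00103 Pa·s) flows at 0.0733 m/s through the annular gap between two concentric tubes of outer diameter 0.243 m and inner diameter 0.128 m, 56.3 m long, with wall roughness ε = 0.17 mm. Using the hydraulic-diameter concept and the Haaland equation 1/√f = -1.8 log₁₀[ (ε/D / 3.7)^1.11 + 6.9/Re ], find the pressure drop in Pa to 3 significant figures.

ΔP ≈ 44.8 Pa

Hydraulic diameter D_h = 4A/P = D_o - D_i = 0.243 - 0.128 = 0.115 m.
Re = ρVD_h/μ = 987·0.0733·0.115/0.00103 = 8078.
ε/D_h = 0.00017/0.115 = 0.00148; Haaland gives 1/√f = -1.8 log₁₀[0.000169+0.000854] = 5.382, so f = 0.03452.
ΔP = f(L/D_h)(ρV²/2) = 0.03452·56.3/0.115·2.652 = 44.81 Pa.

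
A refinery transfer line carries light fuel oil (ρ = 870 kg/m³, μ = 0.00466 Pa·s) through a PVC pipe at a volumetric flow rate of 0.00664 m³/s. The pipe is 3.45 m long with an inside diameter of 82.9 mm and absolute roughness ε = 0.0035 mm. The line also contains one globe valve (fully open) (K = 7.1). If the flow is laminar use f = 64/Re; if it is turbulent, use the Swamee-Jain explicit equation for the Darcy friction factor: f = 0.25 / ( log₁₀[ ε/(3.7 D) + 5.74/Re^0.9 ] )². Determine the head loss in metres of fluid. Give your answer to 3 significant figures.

Cross-sectional area A = πD²/4 = π(0.0829)²/4 = 0.005398 m²; mean velocity V = Q/A = 0.00664/0.005398 = 1.23 m/s.
Reynolds number Re = ρVD/μ = 870 · 1.23 · 0.0829 / 0.00466 = 1.904e+04.
Re > 4000 → turbulent. Relative roughness ε/D = 3.5e-06/0.0829 = 4.22e-05. Swamee-Jain: f = 0.25/(log₁₀[4.22e-05/3.7 + 5.74/1.904e+04^0.9])² = 0.25/(log₁₀[1.14e-05 + 0.000808])² = 0.25/(-3.087)² = 0.02624.
Total minor-loss coefficient ΣK = 1·7.1 = 7.1.
ΔP = [f·L/D + ΣK]·(ρV²/2) = [0.02624·3.45/0.0829 + 7.1]·(870·1.23²/2) = [1.092 + 7.1]·658.3 = 5393 Pa.
Head loss h_f = ΔP/(ρg) = 5393/(870·9.81) = 0.632 m.

h_f ≈ 0.632 m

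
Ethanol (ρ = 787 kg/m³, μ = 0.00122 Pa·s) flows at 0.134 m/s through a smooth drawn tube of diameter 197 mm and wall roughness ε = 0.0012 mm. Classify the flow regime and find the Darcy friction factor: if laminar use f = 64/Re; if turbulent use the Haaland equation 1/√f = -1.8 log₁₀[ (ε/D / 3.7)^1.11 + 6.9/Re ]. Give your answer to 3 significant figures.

f ≈ 0.0268

Re = ρVD/μ = 787·0.134·0.197/0.00122 = 1.703e+04.
Re > 4000 → turbulent. ε/D = 1.2e-06/0.197 = 6.09e-06; Haaland: 1/√f = -1.8 log₁₀[3.8e-07 + 0.000405] = 6.105, so f = 0.02683.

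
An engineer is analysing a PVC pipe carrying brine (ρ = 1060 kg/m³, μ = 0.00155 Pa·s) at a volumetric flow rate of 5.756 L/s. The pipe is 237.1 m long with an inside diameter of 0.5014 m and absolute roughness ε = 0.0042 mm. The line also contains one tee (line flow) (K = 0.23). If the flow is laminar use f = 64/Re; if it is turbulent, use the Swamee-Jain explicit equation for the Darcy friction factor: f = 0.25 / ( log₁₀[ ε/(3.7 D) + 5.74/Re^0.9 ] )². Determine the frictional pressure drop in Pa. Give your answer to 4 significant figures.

Q = 5.756 L/s = 5.756/1000 = 0.005756 m³/s.
Cross-sectional area A = πD²/4 = π(0.5014)²/4 = 0.1975 m²; mean velocity V = Q/A = 0.005756/0.1975 = 0.02915 m/s.
Reynolds number Re = ρVD/μ = 1060 · 0.02915 · 0.5014 / 0.00155 = 9996.
Re > 4000 → turbulent. Relative roughness ε/D = 4.2e-06/0.5014 = 8.38e-06. Swamee-Jain: f = 0.25/(log₁₀[8.38e-06/3.7 + 5.74/9996^0.9])² = 0.25/(log₁₀[2.26e-06 + 0.00144])² = 0.25/(-2.84)² = 0.03099.
Total minor-loss coefficient ΣK = 1·0.23 = 0.23.
ΔP = [f·L/D + ΣK]·(ρV²/2) = [0.03099·237.1/0.5014 + 0.23]·(1060·0.02915²/2) = [14.65 + 0.23]·0.4504 = 6.704 Pa.

ΔP ≈ 6.704 Pa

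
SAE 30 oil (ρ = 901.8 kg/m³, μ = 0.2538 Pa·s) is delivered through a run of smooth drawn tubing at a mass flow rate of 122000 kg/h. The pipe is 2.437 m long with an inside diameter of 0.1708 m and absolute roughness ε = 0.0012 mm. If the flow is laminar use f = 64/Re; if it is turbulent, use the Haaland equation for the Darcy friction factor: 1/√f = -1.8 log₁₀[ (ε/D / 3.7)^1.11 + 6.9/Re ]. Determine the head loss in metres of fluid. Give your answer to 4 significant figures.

h_f ≈ 0.1258 m

ṁ = 122000 kg/h = 122000/3600 = 33.89 kg/s.
A = πD²/4 = π(0.1708)²/4 = 0.02291 m²; mean velocity V = ṁ/(ρA) = 33.89/(901.8 · 0.02291) = 1.64 m/s.
Reynolds number Re = ρVD/μ = 901.8 · 1.64 · 0.1708 / 0.254 = 995.4.
Re < 2300 → laminar flow, so f = 64/Re = 64/995.4 = 0.0643 (the turbulent correlation is not needed).
Darcy-Weisbach: ΔP = f(L/D)(ρV²/2) = 0.0643·(2.437/0.1708)·(901.8·1.64²/2) = 0.0643·14.27·1213 = 1113 Pa.
Head loss h_f = ΔP/(ρg) = 1113/(901.8·9.81) = 0.1258 m.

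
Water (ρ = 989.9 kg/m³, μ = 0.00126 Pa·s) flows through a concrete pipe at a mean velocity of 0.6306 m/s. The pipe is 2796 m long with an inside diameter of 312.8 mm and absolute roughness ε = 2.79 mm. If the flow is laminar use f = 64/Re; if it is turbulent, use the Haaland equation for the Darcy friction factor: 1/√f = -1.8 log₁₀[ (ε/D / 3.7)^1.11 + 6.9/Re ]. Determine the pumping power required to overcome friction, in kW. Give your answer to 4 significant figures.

Reynolds number Re = ρVD/μ = 989.9 · 0.6306 · 0.3128 / 0.00126 = 1.55e+05.
Re > 4000 → turbulent. Relative roughness ε/D = 0.00279/0.3128 = 0.00892. Haaland: 1/√f = -1.8 log₁₀[(0.00892/3.7)^1.11 + 6.9/1.55e+05] = -1.8 log₁₀[0.00124 + 4.45e-05] = 5.203, so f = 0.03694.
Darcy-Weisbach: ΔP = f(L/D)(ρV²/2) = 0.03694·(2796/0.3128)·(989.9·0.6306²/2) = 0.03694·8939·196.8 = 6.499e+04 Pa.
Q = V·A = 0.6306·0.07685 = 0.04846 m³/s.
Pumping power P = QΔP = 0.04846·6.499e+04 = 3149.3 W = 3.149 kW.

P ≈ 3.149 kW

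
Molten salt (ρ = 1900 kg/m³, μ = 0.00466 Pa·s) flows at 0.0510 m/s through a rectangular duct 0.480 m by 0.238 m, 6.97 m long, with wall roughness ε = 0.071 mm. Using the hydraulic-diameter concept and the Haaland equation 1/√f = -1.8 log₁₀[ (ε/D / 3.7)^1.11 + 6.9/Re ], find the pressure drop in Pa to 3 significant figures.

ΔP ≈ 1.89 Pa

Hydraulic diameter D_h = 4A/P = 4·(0.48·0.238)/(2·(0.48+0.238)) = 0.457/1.436 = 0.3182 m.
Re = ρVD_h/μ = 1900·0.051·0.3182/0.00466 = 6617.
ε/D_h = 7.1e-05/0.3182 = 0.000223; Haaland gives 1/√f = -1.8 log₁₀[2.07e-05+0.00104] = 5.352, so f = 0.03491.
ΔP = f(L/D_h)(ρV²/2) = 0.03491·6.97/0.3182·2.471 = 1.89 Pa.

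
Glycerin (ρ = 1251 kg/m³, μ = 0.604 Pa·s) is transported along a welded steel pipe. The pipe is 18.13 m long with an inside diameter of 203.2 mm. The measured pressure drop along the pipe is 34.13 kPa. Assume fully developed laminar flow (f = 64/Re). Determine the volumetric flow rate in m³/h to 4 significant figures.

Q ≈ 469.5 m³/h

For laminar flow, f = 64/Re with Re = ρVD/μ, so Darcy-Weisbach reduces to ΔP = 32μLV/D². Solving for V: V = ΔP·D²/(32μL) = 3.413e+04·(0.2032)²/(32·0.604·18.13) = 4.022 m/s.
Check: Re = ρVD/μ = 1251·4.022·0.2032/0.604 = 1693 < 2300, so the laminar assumption holds.
Q = V·A = 4.022·(π/4·0.2032²) = 0.1304 m³/s = 469.5 m³/h.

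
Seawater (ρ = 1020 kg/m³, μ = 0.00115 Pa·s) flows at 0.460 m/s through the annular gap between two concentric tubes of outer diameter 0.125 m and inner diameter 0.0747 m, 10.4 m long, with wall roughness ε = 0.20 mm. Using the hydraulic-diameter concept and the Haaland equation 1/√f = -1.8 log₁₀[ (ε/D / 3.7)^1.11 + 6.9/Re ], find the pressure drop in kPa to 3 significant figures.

Hydraulic diameter D_h = 4A/P = D_o - D_i = 0.125 - 0.0747 = 0.0503 m.
Re = ρVD_h/μ = 1020·0.46·0.0503/0.00115 = 2.052e+04.
ε/D_h = 0.0002/0.0503 = 0.00398; Haaland gives 1/√f = -1.8 log₁₀[0.000507+0.000336] = 5.534, so f = 0.03266.
ΔP = f(L/D_h)(ρV²/2) = 0.03266·10.4/0.0503·107.9 = 728.7 Pa.
ΔP = 0.729 kPa.

ΔP ≈ 0.729 kPa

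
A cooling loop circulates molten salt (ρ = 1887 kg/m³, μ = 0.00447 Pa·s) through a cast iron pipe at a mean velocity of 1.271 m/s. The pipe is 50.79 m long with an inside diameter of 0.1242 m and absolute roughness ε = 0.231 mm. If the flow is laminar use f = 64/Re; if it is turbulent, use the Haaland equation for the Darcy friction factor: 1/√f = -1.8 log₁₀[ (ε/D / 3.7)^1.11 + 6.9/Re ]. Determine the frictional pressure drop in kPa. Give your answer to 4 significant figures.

ΔP ≈ 15.77 kPa

Reynolds number Re = ρVD/μ = 1887 · 1.271 · 0.1242 / 0.00447 = 6.664e+04.
Re > 4000 → turbulent. Relative roughness ε/D = 0.000231/0.1242 = 0.00186. Haaland: 1/√f = -1.8 log₁₀[(0.00186/3.7)^1.11 + 6.9/6.664e+04] = -1.8 log₁₀[0.000218 + 0.000104] = 6.287, so f = 0.0253.
Darcy-Weisbach: ΔP = f(L/D)(ρV²/2) = 0.0253·(50.79/0.1242)·(1887·1.271²/2) = 0.0253·408.9·1524 = 1.577e+04 Pa.
ΔP = 1.577e+04 Pa = 15.77 kPa.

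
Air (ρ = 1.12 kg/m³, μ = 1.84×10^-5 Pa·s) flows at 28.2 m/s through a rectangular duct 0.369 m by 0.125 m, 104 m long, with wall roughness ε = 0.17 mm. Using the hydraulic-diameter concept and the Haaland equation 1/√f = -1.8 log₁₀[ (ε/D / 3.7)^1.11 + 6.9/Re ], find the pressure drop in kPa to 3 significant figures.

Hydraulic diameter D_h = 4A/P = 4·(0.369·0.125)/(2·(0.369+0.125)) = 0.1845/0.988 = 0.1867 m.
Re = ρVD_h/μ = 1.12·28.2·0.1867/1.84e-05 = 3.205e+05.
ε/D_h = 0.00017/0.1867 = 0.00091; Haaland gives 1/√f = -1.8 log₁₀[9.86e-05+2.15e-05] = 7.056, so f = 0.02008.
ΔP = f(L/D_h)(ρV²/2) = 0.02008·104/0.1867·445.3 = 4981 Pa.
ΔP = 4.98 kPa.

ΔP ≈ 4.98 kPa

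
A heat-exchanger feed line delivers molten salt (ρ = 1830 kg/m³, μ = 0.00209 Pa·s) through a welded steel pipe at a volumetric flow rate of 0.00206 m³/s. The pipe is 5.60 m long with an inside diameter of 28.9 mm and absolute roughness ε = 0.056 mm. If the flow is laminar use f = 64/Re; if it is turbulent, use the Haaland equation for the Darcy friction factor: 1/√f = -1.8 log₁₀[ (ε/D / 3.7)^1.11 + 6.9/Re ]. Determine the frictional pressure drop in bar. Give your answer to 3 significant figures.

ΔP ≈ 0.440 bar

Cross-sectional area A = πD²/4 = π(0.0289)²/4 = 0.000656 m²; mean velocity V = Q/A = 0.00206/0.000656 = 3.14 m/s.
Reynolds number Re = ρVD/μ = 1830 · 3.14 · 0.0289 / 0.00209 = 7.947e+04.
Re > 4000 → turbulent. Relative roughness ε/D = 5.6e-05/0.0289 = 0.00194. Haaland: 1/√f = -1.8 log₁₀[(0.00194/3.7)^1.11 + 6.9/7.947e+04] = -1.8 log₁₀[0.000228 + 8.68e-05] = 6.303, so f = 0.02517.
Darcy-Weisbach: ΔP = f(L/D)(ρV²/2) = 0.02517·(5.6/0.0289)·(1830·3.14²/2) = 0.02517·193.8·9024 = 4.401e+04 Pa.
ΔP = 4.401e+04 Pa = 0.440 bar.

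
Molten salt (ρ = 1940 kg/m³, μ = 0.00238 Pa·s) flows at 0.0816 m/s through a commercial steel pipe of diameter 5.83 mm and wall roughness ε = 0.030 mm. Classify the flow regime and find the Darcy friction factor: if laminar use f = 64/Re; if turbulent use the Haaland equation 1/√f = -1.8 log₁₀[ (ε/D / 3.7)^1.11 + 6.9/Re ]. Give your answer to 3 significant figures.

Re = ρVD/μ = 1940·0.0816·0.00583/0.00238 = 387.8.
Re < 2300 → laminar, so f = 64/Re = 0.165 (roughness is irrelevant in laminar flow).

f ≈ 0.165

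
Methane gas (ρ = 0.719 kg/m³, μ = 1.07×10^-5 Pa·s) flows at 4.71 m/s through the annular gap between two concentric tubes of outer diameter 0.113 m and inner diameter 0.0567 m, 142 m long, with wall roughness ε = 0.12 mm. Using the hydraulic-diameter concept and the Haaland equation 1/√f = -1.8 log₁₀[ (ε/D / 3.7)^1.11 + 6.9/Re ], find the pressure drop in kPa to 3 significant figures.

ΔP ≈ 0.609 kPa

Hydraulic diameter D_h = 4A/P = D_o - D_i = 0.113 - 0.0567 = 0.0563 m.
Re = ρVD_h/μ = 0.719·4.71·0.0563/1.07e-05 = 1.782e+04.
ε/D_h = 0.00012/0.0563 = 0.00213; Haaland gives 1/√f = -1.8 log₁₀[0.000254+0.000387] = 5.748, so f = 0.03027.
ΔP = f(L/D_h)(ρV²/2) = 0.03027·142/0.0563·7.975 = 608.8 Pa.
ΔP = 0.609 kPa.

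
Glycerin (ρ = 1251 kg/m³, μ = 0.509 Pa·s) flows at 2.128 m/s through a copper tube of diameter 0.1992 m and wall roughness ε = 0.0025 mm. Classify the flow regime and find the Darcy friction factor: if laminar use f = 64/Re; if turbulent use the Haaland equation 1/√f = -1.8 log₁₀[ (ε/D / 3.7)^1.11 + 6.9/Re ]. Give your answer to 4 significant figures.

Re = ρVD/μ = 1251·2.128·0.1992/0.509 = 1042.
Re < 2300 → laminar, so f = 64/Re = 0.06143 (roughness is irrelevant in laminar flow).

f ≈ 0.06143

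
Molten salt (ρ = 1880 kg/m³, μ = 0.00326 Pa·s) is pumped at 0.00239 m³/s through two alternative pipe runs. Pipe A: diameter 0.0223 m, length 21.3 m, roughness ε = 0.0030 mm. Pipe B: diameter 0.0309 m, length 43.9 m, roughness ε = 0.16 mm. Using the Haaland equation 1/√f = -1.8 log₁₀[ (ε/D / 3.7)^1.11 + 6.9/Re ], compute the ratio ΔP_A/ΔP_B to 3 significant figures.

ΔP_A/ΔP_B ≈ 1.48

Pipe A: V = Q/A = 0.00239/0.0003906 = 6.119 m/s; Re = 7.869e+04; ε/D = 0.000135; Haaland → f = 0.01927; ΔP_A = f(L/D)(ρV²/2) = 6.478e+05 Pa.
Pipe B: V = Q/A = 0.00239/0.0007499 = 3.187 m/s; Re = 5.679e+04; ε/D = 0.00518; Haaland → f = 0.03219; ΔP_B = f(L/D)(ρV²/2) = 4.366e+05 Pa.
ΔP_A/ΔP_B = 6.478e+05/4.366e+05 = 1.48.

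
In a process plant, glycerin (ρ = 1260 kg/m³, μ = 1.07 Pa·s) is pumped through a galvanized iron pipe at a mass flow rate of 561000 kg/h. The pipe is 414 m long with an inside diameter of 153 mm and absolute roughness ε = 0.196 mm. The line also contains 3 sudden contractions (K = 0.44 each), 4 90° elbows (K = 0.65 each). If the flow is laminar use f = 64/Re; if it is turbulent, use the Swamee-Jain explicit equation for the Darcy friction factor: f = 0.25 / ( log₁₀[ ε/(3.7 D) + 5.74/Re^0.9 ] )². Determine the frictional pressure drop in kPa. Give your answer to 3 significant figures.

ΔP ≈ 4190 kPa

ṁ = 561000 kg/h = 561000/3600 = 155.8 kg/s.
A = πD²/4 = π(0.153)²/4 = 0.01839 m²; mean velocity V = ṁ/(ρA) = 155.8/(1260 · 0.01839) = 6.727 m/s.
Reynolds number Re = ρVD/μ = 1260 · 6.727 · 0.153 / 1.07 = 1212.
Re < 2300 → laminar flow, so f = 64/Re = 64/1212 = 0.05281 (the turbulent correlation is not needed).
Total minor-loss coefficient ΣK = 3·0.44 + 4·0.65 = 3.92.
ΔP = [f·L/D + ΣK]·(ρV²/2) = [0.05281·414/0.153 + 3.92]·(1260·6.727²/2) = [142.9 + 3.92]·2.851e+04 = 4.185e+06 Pa.
ΔP = 4.185e+06 Pa = 4190 kPa.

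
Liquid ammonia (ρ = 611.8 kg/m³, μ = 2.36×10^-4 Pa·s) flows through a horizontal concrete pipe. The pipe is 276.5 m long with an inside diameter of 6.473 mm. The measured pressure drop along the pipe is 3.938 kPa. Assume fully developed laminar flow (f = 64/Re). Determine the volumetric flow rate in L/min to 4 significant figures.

Q ≈ 0.1560 L/min

For laminar flow, f = 64/Re with Re = ρVD/μ, so Darcy-Weisbach reduces to ΔP = 32μLV/D². Solving for V: V = ΔP·D²/(32μL) = 3938·(0.006473)²/(32·0.000236·276.5) = 0.07902 m/s.
Check: Re = ρVD/μ = 611.8·0.07902·0.006473/0.000236 = 1326 < 2300, so the laminar assumption holds.
Q = V·A = 0.07902·(π/4·0.006473²) = 2.6e-06 m³/s = 0.1560 L/min.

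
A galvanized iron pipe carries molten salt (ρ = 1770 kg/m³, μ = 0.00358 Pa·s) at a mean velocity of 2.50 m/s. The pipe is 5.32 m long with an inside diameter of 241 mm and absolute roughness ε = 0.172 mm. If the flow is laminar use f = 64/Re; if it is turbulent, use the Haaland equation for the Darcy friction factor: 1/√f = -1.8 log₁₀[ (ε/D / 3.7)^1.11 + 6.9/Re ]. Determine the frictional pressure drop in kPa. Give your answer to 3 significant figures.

Reynolds number Re = ρVD/μ = 1770 · 2.5 · 0.241 / 0.00358 = 2.979e+05.
Re > 4000 → turbulent. Relative roughness ε/D = 0.000172/0.241 = 0.000714. Haaland: 1/√f = -1.8 log₁₀[(0.000714/3.7)^1.11 + 6.9/2.979e+05] = -1.8 log₁₀[7.53e-05 + 2.32e-05] = 7.212, so f = 0.01922.
Darcy-Weisbach: ΔP = f(L/D)(ρV²/2) = 0.01922·(5.32/0.241)·(1770·2.5²/2) = 0.01922·22.07·5531 = 2347 Pa.
ΔP = 2347 Pa = 2.35 kPa.

ΔP ≈ 2.35 kPa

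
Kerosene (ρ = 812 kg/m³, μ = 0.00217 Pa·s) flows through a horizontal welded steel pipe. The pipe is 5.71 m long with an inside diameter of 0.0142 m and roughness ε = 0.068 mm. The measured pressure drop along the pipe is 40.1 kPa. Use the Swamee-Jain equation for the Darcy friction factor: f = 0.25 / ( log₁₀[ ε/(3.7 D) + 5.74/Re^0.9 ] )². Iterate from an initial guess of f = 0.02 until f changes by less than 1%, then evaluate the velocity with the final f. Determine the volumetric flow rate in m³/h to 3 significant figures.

Rearranging Darcy-Weisbach: V = √(2·ΔP·D/(f·L·ρ)). With ε/D = 6.8e-05/0.0142 = 0.00479, iterate starting from f = 0.02:
  f = 0.02 → V = √(2·4.01e+04·0.0142/(0.02·5.71·812)) = 3.504 m/s; Re = ρVD/μ = 1.862e+04; f → 0.03496
  f = 0.03496 → V = 2.651 m/s; Re = 1.408e+04; f → 0.03619
  f = 0.03619 → V = 2.605 m/s; Re = 1.384e+04; f → 0.03628
Converged (Δf/f < 1%). With the final f = 0.03628: V = √(2·4.01e+04·0.0142/(0.03628·5.71·812)) = 2.602 m/s.
Q = V·A = 2.602·(π/4·0.0142²) = 0.0004121 m³/s = 1.48 m³/h.

Q ≈ 1.48 m³/h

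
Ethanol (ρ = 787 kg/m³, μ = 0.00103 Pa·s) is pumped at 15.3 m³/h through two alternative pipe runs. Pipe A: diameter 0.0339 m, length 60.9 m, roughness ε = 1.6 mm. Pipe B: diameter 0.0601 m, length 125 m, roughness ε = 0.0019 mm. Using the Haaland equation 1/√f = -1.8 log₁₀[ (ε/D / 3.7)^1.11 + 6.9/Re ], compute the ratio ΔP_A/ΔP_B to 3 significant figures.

Pipe A: V = Q/A = 0.00425/0.0009026 = 4.709 m/s; Re = 1.22e+05; ε/D = 0.0472; Haaland → f = 0.07002; ΔP_A = f(L/D)(ρV²/2) = 1.097e+06 Pa.
Pipe B: V = Q/A = 0.00425/0.002837 = 1.498 m/s; Re = 6.88e+04; ε/D = 3.16e-05; Haaland → f = 0.0194; ΔP_B = f(L/D)(ρV²/2) = 3.564e+04 Pa.
ΔP_A/ΔP_B = 1.097e+06/3.564e+04 = 30.8.

ΔP_A/ΔP_B ≈ 30.8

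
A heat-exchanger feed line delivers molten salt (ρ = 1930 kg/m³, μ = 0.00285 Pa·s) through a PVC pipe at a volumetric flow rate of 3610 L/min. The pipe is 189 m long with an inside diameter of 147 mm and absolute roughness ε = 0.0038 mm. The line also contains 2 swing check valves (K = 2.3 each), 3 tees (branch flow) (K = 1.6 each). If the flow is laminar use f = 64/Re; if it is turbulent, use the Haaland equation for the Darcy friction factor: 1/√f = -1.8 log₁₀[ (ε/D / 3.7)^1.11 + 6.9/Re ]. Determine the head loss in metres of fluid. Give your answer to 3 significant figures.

Q = 3610 L/min = 3610/60000 = 0.06017 m³/s.
Cross-sectional area A = πD²/4 = π(0.147)²/4 = 0.01697 m²; mean velocity V = Q/A = 0.06017/0.01697 = 3.545 m/s.
Reynolds number Re = ρVD/μ = 1930 · 3.545 · 0.147 / 0.00285 = 3.529e+05.
Re > 4000 → turbulent. Relative roughness ε/D = 3.8e-06/0.147 = 2.59e-05. Haaland: 1/√f = -1.8 log₁₀[(2.59e-05/3.7)^1.11 + 6.9/3.529e+05] = -1.8 log₁₀[1.89e-06 + 1.96e-05] = 8.404, so f = 0.01416.
Total minor-loss coefficient ΣK = 2·2.3 + 3·1.6 = 9.4.
ΔP = [f·L/D + ΣK]·(ρV²/2) = [0.01416·189/0.147 + 9.4]·(1930·3.545²/2) = [18.21 + 9.4]·1.213e+04 = 3.348e+05 Pa.
Head loss h_f = ΔP/(ρg) = 3.348e+05/(1930·9.81) = 17.7 m.

h_f ≈ 17.7 m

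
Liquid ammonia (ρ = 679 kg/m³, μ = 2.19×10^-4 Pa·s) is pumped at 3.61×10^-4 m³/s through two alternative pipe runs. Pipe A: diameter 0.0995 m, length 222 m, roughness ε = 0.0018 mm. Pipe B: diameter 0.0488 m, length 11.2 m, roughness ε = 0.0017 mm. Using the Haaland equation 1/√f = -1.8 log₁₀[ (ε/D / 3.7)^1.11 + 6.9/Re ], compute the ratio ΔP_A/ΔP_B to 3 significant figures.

ΔP_A/ΔP_B ≈ 0.671

Pipe A: V = Q/A = 0.000361/0.007776 = 0.04643 m/s; Re = 1.432e+04; ε/D = 1.81e-05; Haaland → f = 0.02807; ΔP_A = f(L/D)(ρV²/2) = 45.83 Pa.
Pipe B: V = Q/A = 0.000361/0.00187 = 0.193 m/s; Re = 2.92e+04; ε/D = 3.48e-05; Haaland → f = 0.02353; ΔP_B = f(L/D)(ρV²/2) = 68.3 Pa.
ΔP_A/ΔP_B = 45.83/68.3 = 0.671.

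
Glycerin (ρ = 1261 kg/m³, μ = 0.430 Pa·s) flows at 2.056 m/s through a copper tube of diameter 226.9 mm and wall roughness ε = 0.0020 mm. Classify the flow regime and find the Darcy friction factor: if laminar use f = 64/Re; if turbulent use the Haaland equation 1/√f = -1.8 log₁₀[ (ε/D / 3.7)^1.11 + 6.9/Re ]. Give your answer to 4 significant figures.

f ≈ 0.04678

Re = ρVD/μ = 1261·2.056·0.2269/0.43 = 1368.
Re < 2300 → laminar, so f = 64/Re = 0.04678 (roughness is irrelevant in laminar flow).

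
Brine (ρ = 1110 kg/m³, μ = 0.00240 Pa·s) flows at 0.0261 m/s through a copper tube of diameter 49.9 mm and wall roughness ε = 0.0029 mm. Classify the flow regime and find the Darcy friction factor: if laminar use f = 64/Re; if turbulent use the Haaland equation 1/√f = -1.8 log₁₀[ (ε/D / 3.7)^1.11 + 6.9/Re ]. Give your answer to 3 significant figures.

f ≈ 0.106

Re = ρVD/μ = 1110·0.0261·0.0499/0.0024 = 602.4.
Re < 2300 → laminar, so f = 64/Re = 0.1062 (roughness is irrelevant in laminar flow).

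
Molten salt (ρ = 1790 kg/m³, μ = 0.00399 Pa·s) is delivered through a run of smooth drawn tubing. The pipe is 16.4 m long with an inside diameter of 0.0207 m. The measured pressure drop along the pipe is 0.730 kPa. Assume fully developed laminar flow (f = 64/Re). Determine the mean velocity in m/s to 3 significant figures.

For laminar flow, f = 64/Re with Re = ρVD/μ, so Darcy-Weisbach reduces to ΔP = 32μLV/D². Solving for V: V = ΔP·D²/(32μL) = 730·(0.0207)²/(32·0.00399·16.4) = 0.1494 m/s.
Check: Re = ρVD/μ = 1790·0.1494·0.0207/0.00399 = 1387 < 2300, so the laminar assumption holds.

V ≈ 0.149 m/s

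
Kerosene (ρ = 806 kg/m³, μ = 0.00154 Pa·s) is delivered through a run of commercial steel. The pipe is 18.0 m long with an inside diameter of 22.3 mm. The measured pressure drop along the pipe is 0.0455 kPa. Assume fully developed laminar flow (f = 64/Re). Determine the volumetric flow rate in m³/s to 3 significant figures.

For laminar flow, f = 64/Re with Re = ρVD/μ, so Darcy-Weisbach reduces to ΔP = 32μLV/D². Solving for V: V = ΔP·D²/(32μL) = 45.5·(0.0223)²/(32·0.00154·18) = 0.02551 m/s.
Check: Re = ρVD/μ = 806·0.02551·0.0223/0.00154 = 297.7 < 2300, so the laminar assumption holds.
Q = V·A = 0.02551·(π/4·0.0223²) = 9.963e-06 m³/s = 9.96×10^-6 m³/s.

Q ≈ 9.96×10^-6 m³/s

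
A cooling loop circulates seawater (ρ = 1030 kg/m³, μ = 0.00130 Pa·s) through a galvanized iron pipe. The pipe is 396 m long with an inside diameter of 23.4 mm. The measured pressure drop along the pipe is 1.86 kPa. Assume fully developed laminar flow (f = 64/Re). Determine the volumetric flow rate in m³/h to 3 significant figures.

For laminar flow, f = 64/Re with Re = ρVD/μ, so Darcy-Weisbach reduces to ΔP = 32μLV/D². Solving for V: V = ΔP·D²/(32μL) = 1860·(0.0234)²/(32·0.0013·396) = 0.06182 m/s.
Check: Re = ρVD/μ = 1030·0.06182·0.0234/0.0013 = 1146 < 2300, so the laminar assumption holds.
Q = V·A = 0.06182·(π/4·0.0234²) = 2.659e-05 m³/s = 0.0957 m³/h.

Q ≈ 0.0957 m³/h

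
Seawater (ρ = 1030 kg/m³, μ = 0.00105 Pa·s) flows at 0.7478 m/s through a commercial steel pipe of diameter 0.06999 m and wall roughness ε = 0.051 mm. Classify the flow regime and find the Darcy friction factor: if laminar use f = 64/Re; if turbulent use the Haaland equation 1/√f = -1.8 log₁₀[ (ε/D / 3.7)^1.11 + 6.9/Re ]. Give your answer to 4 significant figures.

f ≈ 0.02285

Re = ρVD/μ = 1030·0.7478·0.06999/0.00105 = 5.134e+04.
Re > 4000 → turbulent. ε/D = 5.1e-05/0.06999 = 0.000729; Haaland: 1/√f = -1.8 log₁₀[7.7e-05 + 0.000134] = 6.615, so f = 0.02285.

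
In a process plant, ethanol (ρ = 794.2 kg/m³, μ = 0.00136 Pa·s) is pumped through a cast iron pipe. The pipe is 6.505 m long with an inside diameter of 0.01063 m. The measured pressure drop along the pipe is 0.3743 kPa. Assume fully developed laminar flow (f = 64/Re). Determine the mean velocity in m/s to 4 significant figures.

V ≈ 0.1494 m/s

For laminar flow, f = 64/Re with Re = ρVD/μ, so Darcy-Weisbach reduces to ΔP = 32μLV/D². Solving for V: V = ΔP·D²/(32μL) = 374.3·(0.01063)²/(32·0.00136·6.505) = 0.1494 m/s.
Check: Re = ρVD/μ = 794.2·0.1494·0.01063/0.00136 = 927.4 < 2300, so the laminar assumption holds.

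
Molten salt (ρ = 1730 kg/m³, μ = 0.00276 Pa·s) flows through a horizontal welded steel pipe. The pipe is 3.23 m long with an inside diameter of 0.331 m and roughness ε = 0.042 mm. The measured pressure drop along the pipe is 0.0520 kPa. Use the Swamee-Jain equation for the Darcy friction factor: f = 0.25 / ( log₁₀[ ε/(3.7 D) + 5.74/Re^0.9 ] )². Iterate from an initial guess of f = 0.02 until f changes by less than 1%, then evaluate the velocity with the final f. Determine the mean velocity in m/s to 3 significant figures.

V ≈ 0.585 m/s

Rearranging Darcy-Weisbach: V = √(2·ΔP·D/(f·L·ρ)). With ε/D = 4.2e-05/0.331 = 0.000127, iterate starting from f = 0.02:
  f = 0.02 → V = √(2·52·0.331/(0.02·3.23·1730)) = 0.555 m/s; Re = ρVD/μ = 1.151e+05; f → 0.01815
  f = 0.01815 → V = 0.5827 m/s; Re = 1.209e+05; f → 0.01799
Converged (Δf/f < 1%). With the final f = 0.01799: V = √(2·52·0.331/(0.01799·3.23·1730)) = 0.5851 m/s.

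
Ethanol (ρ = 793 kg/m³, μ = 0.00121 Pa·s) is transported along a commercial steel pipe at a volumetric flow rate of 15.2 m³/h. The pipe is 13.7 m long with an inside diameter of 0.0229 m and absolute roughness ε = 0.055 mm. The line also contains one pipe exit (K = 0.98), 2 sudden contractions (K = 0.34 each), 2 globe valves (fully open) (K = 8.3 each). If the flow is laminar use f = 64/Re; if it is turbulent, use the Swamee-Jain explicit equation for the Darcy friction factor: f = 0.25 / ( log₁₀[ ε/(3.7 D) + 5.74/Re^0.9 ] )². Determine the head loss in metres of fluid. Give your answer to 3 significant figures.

h_f ≈ 181 m

Q = 15.2 m³/h = 15.2/3600 = 0.004222 m³/s.
Cross-sectional area A = πD²/4 = π(0.0229)²/4 = 0.0004119 m²; mean velocity V = Q/A = 0.004222/0.0004119 = 10.25 m/s.
Reynolds number Re = ρVD/μ = 793 · 10.25 · 0.0229 / 0.00121 = 1.539e+05.
Re > 4000 → turbulent. Relative roughness ε/D = 5.5e-05/0.0229 = 0.0024. Swamee-Jain: f = 0.25/(log₁₀[0.0024/3.7 + 5.74/1.539e+05^0.9])² = 0.25/(log₁₀[0.000649 + 0.000123])² = 0.25/(-3.112)² = 0.02581.
Total minor-loss coefficient ΣK = 1·0.98 + 2·0.34 + 2·8.3 = 18.3.
ΔP = [f·L/D + ΣK]·(ρV²/2) = [0.02581·13.7/0.0229 + 18.3]·(793·10.25²/2) = [15.44 + 18.3]·4.167e+04 = 1.404e+06 Pa.
Head loss h_f = ΔP/(ρg) = 1.404e+06/(793·9.81) = 181 m.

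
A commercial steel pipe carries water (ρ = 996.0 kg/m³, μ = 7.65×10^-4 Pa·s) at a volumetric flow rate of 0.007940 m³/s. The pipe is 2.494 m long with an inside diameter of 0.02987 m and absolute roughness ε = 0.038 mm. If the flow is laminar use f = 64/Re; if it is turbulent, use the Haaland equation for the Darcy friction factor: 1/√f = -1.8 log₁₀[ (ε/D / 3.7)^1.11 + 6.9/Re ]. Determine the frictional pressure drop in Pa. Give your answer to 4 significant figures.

ΔP ≈ 114100 Pa

Cross-sectional area A = πD²/4 = π(0.02987)²/4 = 0.0007007 m²; mean velocity V = Q/A = 0.00794/0.0007007 = 11.33 m/s.
Reynolds number Re = ρVD/μ = 996 · 11.33 · 0.02987 / 0.000765 = 4.406e+05.
Re > 4000 → turbulent. Relative roughness ε/D = 3.8e-05/0.02987 = 0.00127. Haaland: 1/√f = -1.8 log₁₀[(0.00127/3.7)^1.11 + 6.9/4.406e+05] = -1.8 log₁₀[0.000143 + 1.57e-05] = 6.839, so f = 0.02138.
Darcy-Weisbach: ΔP = f(L/D)(ρV²/2) = 0.02138·(2.494/0.02987)·(996·11.33²/2) = 0.02138·83.5·6.394e+04 = 1.141e+05 Pa.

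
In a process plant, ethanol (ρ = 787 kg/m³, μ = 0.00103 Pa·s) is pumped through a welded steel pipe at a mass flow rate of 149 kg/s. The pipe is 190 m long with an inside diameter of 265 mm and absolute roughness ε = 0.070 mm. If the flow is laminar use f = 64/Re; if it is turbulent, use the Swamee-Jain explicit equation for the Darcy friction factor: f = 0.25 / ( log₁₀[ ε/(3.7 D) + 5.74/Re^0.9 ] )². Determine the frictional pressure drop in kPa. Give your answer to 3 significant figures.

ΔP ≈ 52.3 kPa

A = πD²/4 = π(0.265)²/4 = 0.05515 m²; mean velocity V = ṁ/(ρA) = 149/(787 · 0.05515) = 3.433 m/s.
Reynolds number Re = ρVD/μ = 787 · 3.433 · 0.265 / 0.00103 = 6.95e+05.
Re > 4000 → turbulent. Relative roughness ε/D = 7e-05/0.265 = 0.000264. Swamee-Jain: f = 0.25/(log₁₀[0.000264/3.7 + 5.74/6.95e+05^0.9])² = 0.25/(log₁₀[7.14e-05 + 3.17e-05])² = 0.25/(-3.987)² = 0.01573.
Darcy-Weisbach: ΔP = f(L/D)(ρV²/2) = 0.01573·(190/0.265)·(787·3.433²/2) = 0.01573·717·4637 = 5.229e+04 Pa.
ΔP = 5.229e+04 Pa = 52.3 kPa.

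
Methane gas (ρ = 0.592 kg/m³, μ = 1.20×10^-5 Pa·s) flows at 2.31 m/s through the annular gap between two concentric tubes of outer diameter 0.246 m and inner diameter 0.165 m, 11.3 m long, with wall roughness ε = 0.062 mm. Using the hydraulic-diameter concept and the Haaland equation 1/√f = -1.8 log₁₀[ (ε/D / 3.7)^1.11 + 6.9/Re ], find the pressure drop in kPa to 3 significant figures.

ΔP ≈ 0.00716 kPa

Hydraulic diameter D_h = 4A/P = D_o - D_i = 0.246 - 0.165 = 0.081 m.
Re = ρVD_h/μ = 0.592·2.31·0.081/1.2e-05 = 9231.
ε/D_h = 6.2e-05/0.081 = 0.000765; Haaland gives 1/√f = -1.8 log₁₀[8.14e-05+0.000748] = 5.547, so f = 0.0325.
ΔP = f(L/D_h)(ρV²/2) = 0.0325·11.3/0.081·1.579 = 7.162 Pa.
ΔP = 0.00716 kPa.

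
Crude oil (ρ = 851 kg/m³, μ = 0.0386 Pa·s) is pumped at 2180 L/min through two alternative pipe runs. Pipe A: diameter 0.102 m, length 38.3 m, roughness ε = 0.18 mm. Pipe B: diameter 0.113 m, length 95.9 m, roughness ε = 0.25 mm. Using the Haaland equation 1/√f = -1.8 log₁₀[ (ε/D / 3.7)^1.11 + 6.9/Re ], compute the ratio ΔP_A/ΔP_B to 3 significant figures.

Pipe A: V = Q/A = 0.03633/0.008171 = 4.446 m/s; Re = 9999; ε/D = 0.00176; Haaland → f = 0.03323; ΔP_A = f(L/D)(ρV²/2) = 1.05e+05 Pa.
Pipe B: V = Q/A = 0.03633/0.01003 = 3.623 m/s; Re = 9026; ε/D = 0.00221; Haaland → f = 0.03458; ΔP_B = f(L/D)(ρV²/2) = 1.639e+05 Pa.
ΔP_A/ΔP_B = 1.05e+05/1.639e+05 = 0.640.

ΔP_A/ΔP_B ≈ 0.640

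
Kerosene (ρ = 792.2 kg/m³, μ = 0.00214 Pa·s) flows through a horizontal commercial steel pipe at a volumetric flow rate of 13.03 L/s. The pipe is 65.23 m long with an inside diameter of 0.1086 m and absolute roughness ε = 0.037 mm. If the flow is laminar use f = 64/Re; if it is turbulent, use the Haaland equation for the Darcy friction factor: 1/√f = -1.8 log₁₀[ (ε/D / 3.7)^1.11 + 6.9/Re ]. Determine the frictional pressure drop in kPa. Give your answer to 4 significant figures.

Q = 13.03 L/s = 13.03/1000 = 0.01303 m³/s.
Cross-sectional area A = πD²/4 = π(0.1086)²/4 = 0.009263 m²; mean velocity V = Q/A = 0.01303/0.009263 = 1.407 m/s.
Reynolds number Re = ρVD/μ = 792.2 · 1.407 · 0.1086 / 0.00214 = 5.655e+04.
Re > 4000 → turbulent. Relative roughness ε/D = 3.7e-05/0.1086 = 0.000341. Haaland: 1/√f = -1.8 log₁₀[(0.000341/3.7)^1.11 + 6.9/5.655e+04] = -1.8 log₁₀[3.31e-05 + 0.000122] = 6.857, so f = 0.02127.
Darcy-Weisbach: ΔP = f(L/D)(ρV²/2) = 0.02127·(65.23/0.1086)·(792.2·1.407²/2) = 0.02127·600.6·783.8 = 1.001e+04 Pa.
ΔP = 1.001e+04 Pa = 10.01 kPa.

ΔP ≈ 10.01 kPa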